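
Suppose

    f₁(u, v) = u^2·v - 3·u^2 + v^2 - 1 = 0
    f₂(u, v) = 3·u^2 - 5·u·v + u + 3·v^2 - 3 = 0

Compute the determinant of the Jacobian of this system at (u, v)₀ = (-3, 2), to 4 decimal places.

513.0000

J = [[2·u·v - 6·u, u^2 + 2·v], [6·u - 5·v + 1, -5·u + 6·v]].
At the point, J = [[6.0000, 13.0000], [-27.0000, 27.0000]].
det J = 513.0000.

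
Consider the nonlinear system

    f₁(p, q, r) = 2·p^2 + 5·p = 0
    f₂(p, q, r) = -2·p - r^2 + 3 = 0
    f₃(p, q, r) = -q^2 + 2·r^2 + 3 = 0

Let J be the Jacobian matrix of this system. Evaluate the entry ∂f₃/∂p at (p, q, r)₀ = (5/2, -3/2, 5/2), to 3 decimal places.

0.000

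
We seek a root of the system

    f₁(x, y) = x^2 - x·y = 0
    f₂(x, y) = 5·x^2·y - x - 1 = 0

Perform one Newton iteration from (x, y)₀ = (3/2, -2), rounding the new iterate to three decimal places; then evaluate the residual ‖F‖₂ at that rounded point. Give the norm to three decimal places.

At (3/2, -2): F = (5.250, -25.000).
Jacobian J = [[2·x - y, -x], [10·x·y - 1, 5·x^2]].
At the point, J = [[5.000, -1.500], [-31.000, 11.250]] (det J = 9.750).
Solving J·Δ = −F gives Δ = (-2.212, -3.872).
Then the next iterate is (x, y)₁ = (-0.712, -5.872).
Re-evaluating at (-0.712, -5.872): F = (-3.67392, -15.17188), so ‖F‖₂ = 15.610.

15.610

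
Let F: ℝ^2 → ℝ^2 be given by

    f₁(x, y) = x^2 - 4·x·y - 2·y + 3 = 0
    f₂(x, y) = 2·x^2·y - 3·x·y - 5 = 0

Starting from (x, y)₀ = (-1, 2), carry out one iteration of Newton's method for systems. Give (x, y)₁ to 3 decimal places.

(0.364, 4.818)

At (-1, 2): F = (8.000, 5.000).
Jacobian J = [[2·x - 4·y, -4·x - 2], [4·x·y - 3·y, 2·x^2 - 3·x]].
At the point, J = [[-10.000, 2.000], [-14.000, 5.000]] (det J = -22.000).
Solving J·Δ = −F gives Δ = (1.364, 2.818).
Then the next iterate is (x, y)₁ = (0.364, 4.818).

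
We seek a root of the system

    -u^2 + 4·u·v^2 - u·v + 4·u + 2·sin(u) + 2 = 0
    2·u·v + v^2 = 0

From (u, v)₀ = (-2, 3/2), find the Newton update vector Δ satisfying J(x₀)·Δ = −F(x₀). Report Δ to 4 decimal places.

(1.0847, -0.4958)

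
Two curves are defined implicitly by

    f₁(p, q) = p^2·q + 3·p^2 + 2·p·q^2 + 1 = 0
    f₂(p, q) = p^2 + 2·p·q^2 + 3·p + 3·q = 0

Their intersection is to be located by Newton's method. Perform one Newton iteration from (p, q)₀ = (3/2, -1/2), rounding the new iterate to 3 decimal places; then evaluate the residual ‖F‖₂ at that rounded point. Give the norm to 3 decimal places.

2.287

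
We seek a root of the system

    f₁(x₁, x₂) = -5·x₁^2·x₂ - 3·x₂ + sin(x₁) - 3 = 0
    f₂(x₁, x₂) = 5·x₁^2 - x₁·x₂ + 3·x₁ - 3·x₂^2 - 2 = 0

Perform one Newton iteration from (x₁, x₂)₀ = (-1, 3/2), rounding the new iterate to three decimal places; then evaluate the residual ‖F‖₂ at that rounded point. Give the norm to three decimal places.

At (-1, 3/2): F = (-15.84147, -5.250).
Jacobian J = [[-10·x₁·x₂ + cos(x₁), -5·x₁^2 - 3], [10·x₁ - x₂ + 3, -x₁ - 6·x₂]].
At the point, J = [[15.54030, -8.000], [-8.500, -8.000]] (det J = -192.32242).
Solving J·Δ = −F gives Δ = (0.441, -1.124).
Then the next iterate is (x₁, x₂)₁ = (-0.559, 0.376).
Re-evaluating at (-0.559, 0.376): F = (-5.24580, -2.32854), so ‖F‖₂ = 5.739.

5.739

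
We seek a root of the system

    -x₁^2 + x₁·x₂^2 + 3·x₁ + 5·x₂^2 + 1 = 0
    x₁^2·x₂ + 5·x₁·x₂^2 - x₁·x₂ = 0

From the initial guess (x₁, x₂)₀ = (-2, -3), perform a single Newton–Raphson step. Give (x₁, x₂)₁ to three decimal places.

(-1.646, -1.685)

At (-2, -3): F = (18.000, -108.000).
Jacobian J = [[-2·x₁ + x₂^2 + 3, 2·x₁·x₂ + 10·x₂], [2·x₁·x₂ + 5·x₂^2 - x₂, x₁^2 + 10·x₁·x₂ - x₁]].
At the point, J = [[16.000, -18.000], [60.000, 66.000]] (det J = 2136.000).
Solving J·Δ = −F gives Δ = (0.354, 1.315).
Then the next iterate is (x₁, x₂)₁ = (-1.646, -1.685).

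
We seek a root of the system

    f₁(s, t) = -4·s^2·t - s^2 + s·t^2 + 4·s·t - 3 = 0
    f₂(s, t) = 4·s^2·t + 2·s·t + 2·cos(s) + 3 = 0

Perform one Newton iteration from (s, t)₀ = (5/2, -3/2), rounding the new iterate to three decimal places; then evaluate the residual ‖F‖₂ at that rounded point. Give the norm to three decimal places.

4.757

At (5/2, -3/2): F = (18.875, -43.60229).
Jacobian J = [[-8·s·t - 2·s + t^2 + 4·t, -4·s^2 + 2·s·t + 4·s], [8·s·t + 2·t - 2·sin(s), 4·s^2 + 2·s]].
At the point, J = [[21.250, -22.500], [-34.19694, 30.000]] (det J = -131.93125).
Solving J·Δ = −F gives Δ = (-3.144, -2.131).
Then the next iterate is (s, t)₁ = (-0.644, -3.631).
Re-evaluating at (-0.644, -3.631): F = (3.47175, 3.25250), so ‖F‖₂ = 4.757.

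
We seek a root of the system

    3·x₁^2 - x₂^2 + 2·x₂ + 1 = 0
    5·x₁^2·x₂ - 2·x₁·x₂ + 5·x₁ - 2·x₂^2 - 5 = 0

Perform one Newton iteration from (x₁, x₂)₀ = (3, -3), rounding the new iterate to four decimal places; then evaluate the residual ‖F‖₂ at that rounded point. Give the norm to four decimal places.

37.7812

At (3, -3): F = (13.0000, -125.0000).
Jacobian J = [[6·x₁, -2·x₂ + 2], [10·x₁·x₂ - 2·x₂ + 5, 5·x₁^2 - 2·x₁ - 4·x₂]].
At the point, J = [[18.0000, 8.0000], [-79.0000, 51.0000]] (det J = 1550.0000).
Solving J·Δ = −F gives Δ = (-1.0729, 0.7890).
Then the next iterate is (x₁, x₂)₁ = (1.9271, -2.2110).
Re-evaluating at (1.9271, -2.2110): F = (2.830622, -37.675019), so ‖F‖₂ = 37.7812.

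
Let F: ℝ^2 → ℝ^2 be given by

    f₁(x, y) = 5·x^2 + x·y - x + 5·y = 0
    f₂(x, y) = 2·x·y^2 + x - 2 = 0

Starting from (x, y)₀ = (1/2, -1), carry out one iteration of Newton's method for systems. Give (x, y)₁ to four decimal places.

(1.0444, -0.4333)

At (1/2, -1): F = (-4.7500, -0.5000).
Jacobian J = [[10·x + y - 1, x + 5], [2·y^2 + 1, 4·x·y]].
At the point, J = [[3.0000, 5.5000], [3.0000, -2.0000]] (det J = -22.5000).
Solving J·Δ = −F gives Δ = (0.5444, 0.5667).
Then the next iterate is (x, y)₁ = (1.0444, -0.4333).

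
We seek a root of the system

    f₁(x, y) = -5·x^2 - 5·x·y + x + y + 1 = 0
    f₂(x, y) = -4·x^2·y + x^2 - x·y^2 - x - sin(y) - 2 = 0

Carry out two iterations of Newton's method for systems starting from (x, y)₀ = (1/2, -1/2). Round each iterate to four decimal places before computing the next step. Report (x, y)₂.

(0.9520, -0.5752)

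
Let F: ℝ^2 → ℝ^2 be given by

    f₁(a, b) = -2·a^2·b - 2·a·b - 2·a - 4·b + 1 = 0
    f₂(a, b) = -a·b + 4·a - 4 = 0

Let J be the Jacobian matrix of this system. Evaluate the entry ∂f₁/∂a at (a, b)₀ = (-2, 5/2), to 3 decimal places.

∂f₁/∂a = -4·a·b - 2·b - 2.
At (-2, 5/2) this is 13.000.

13.000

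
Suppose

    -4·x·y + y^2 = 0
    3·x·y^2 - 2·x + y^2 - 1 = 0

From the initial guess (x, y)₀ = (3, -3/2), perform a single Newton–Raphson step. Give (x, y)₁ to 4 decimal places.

(-0.4483, -1.5293)

At (3, -3/2): F = (20.2500, 15.5000).
Jacobian J = [[-4·y, -4·x + 2·y], [3·y^2 - 2, 6·x·y + 2·y]].
At the point, J = [[6.0000, -15.0000], [4.7500, -30.0000]] (det J = -108.7500).
Solving J·Δ = −F gives Δ = (-3.4483, -0.0293).
Then the next iterate is (x, y)₁ = (-0.4483, -1.5293).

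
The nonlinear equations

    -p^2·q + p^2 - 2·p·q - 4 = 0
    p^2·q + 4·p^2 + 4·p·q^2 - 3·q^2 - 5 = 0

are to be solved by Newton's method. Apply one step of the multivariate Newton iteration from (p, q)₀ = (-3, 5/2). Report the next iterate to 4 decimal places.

At (-3, 5/2): F = (-2.5000, -40.2500).
Jacobian J = [[-2·p·q + 2·p - 2·q, -p^2 - 2·p], [2·p·q + 8·p + 4·q^2, p^2 + 8·p·q - 6·q]].
At the point, J = [[4.0000, -3.0000], [-14.0000, -66.0000]] (det J = -306.0000).
Solving J·Δ = −F gives Δ = (0.1446, -0.6405).
Then the next iterate is (p, q)₁ = (-2.8554, 1.8595).

(-2.8554, 1.8595)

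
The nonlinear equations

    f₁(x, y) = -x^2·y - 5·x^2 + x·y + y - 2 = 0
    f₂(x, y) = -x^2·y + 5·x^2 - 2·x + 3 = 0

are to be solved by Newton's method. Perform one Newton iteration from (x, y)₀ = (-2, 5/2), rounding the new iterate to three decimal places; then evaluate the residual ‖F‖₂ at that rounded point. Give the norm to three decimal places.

At (-2, 5/2): F = (-34.500, 17.000).
Jacobian J = [[-2·x·y - 10·x + y, -x^2 + x + 1], [-2·x·y + 10·x - 2, -x^2]].
At the point, J = [[32.500, -5.000], [-12.000, -4.000]] (det J = -190.000).
Solving J·Δ = −F gives Δ = (1.174, 0.729).
Then the next iterate is (x, y)₁ = (-0.826, 3.229).
Re-evaluating at (-0.826, 3.229): F = (-7.05260, 5.86031), so ‖F‖₂ = 9.170.

9.170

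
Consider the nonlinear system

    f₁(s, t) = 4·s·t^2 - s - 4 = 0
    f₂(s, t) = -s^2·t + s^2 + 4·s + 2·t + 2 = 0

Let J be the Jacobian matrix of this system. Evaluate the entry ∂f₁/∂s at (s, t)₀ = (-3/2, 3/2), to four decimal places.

8.0000

∂f₁/∂s = 4·t^2 - 1.
At (-3/2, 3/2) this is 8.0000.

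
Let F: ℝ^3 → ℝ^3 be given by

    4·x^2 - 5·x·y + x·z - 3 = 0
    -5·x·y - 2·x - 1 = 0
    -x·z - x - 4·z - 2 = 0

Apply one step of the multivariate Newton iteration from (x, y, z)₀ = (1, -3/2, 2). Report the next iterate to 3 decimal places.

At (1, -3/2, 2): F = (10.500, 4.500, -13.000).
Jacobian J = [[8·x - 5·y + z, -5·x, x], [-5·y - 2, -5·x, 0], [-z - 1, 0, -x - 4]].
At the point, J = [[17.500, -5.000, 1.000], [5.500, -5.000, 0.000], [-3.000, 0.000, -5.000]] (det J = 285.000).
Solving J·Δ = −F gives Δ = (-0.298, 0.572, -2.421).
Then the next iterate is (x, y, z)₁ = (0.702, -0.928, -0.421).

(0.702, -0.928, -0.421)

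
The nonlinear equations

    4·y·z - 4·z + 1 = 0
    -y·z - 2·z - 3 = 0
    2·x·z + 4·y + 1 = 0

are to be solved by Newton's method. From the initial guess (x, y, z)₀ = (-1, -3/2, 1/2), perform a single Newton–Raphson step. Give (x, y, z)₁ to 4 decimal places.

(22.5000, -6.5833, -0.9167)

At (-1, -3/2, 1/2): F = (-4.0000, -3.2500, -6.0000).
Jacobian J = [[0, 4·z, 4·y - 4], [0, -z, -y - 2], [2·z, 4, 2·x]].
At the point, J = [[0.0000, 2.0000, -10.0000], [0.0000, -0.5000, -0.5000], [1.0000, 4.0000, -2.0000]] (det J = -6.0000).
Solving J·Δ = −F gives Δ = (23.5000, -5.0833, -1.4167).
Then the next iterate is (x, y, z)₁ = (22.5000, -6.5833, -0.9167).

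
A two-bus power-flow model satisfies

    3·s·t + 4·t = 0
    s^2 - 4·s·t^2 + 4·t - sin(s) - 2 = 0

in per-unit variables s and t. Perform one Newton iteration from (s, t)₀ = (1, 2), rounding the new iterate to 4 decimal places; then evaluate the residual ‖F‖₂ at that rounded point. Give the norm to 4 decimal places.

At (1, 2): F = (14.0000, -9.841471).
Jacobian J = [[3·t, 3·s + 4], [2·s - 4·t^2 - cos(s), -8·s·t + 4]].
At the point, J = [[6.0000, 7.0000], [-14.540302, -12.0000]] (det J = 29.782116).
Solving J·Δ = −F gives Δ = (3.3278, -4.8524).
Then the next iterate is (s, t)₁ = (4.3278, -2.8524).
Re-evaluating at (4.3278, -2.8524): F = (-48.443450, -134.599933), so ‖F‖₂ = 143.0521.

143.0521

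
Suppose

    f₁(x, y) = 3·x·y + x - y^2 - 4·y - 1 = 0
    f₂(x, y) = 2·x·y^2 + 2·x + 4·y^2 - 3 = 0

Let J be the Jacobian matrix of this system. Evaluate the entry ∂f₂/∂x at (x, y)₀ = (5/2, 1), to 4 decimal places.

4.0000

∂f₂/∂x = 2·y^2 + 2.
At (5/2, 1) this is 4.0000.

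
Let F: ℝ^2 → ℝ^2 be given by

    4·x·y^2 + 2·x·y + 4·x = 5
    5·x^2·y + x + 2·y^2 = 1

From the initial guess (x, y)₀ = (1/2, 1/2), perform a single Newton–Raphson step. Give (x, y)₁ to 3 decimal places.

At (1/2, 1/2): F = (-2.000, 0.625).
Jacobian J = [[4·y^2 + 2·y + 4, 8·x·y + 2·x], [10·x·y + 1, 5·x^2 + 4·y]].
At the point, J = [[6.000, 3.000], [3.500, 3.250]] (det J = 9.000).
Solving J·Δ = −F gives Δ = (0.931, -1.194).
Then the next iterate is (x, y)₁ = (1.431, -0.694).

(1.431, -0.694)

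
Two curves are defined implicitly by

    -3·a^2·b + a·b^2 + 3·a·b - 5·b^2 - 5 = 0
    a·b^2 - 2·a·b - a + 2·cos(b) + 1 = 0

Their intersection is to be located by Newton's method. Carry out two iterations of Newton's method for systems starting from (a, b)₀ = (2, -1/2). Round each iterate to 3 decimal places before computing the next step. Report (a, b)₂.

At (2, -1/2): F = (-2.750, 3.25517).
Jacobian J = [[-6·a·b + b^2 + 3·b, -3·a^2 + 2·a·b + 3·a - 10·b], [b^2 - 2·b - 1, 2·a·b - 2·a - 2·sin(b)]].
At the point, J = [[4.750, -3.000], [0.250, -5.04115]] (det J = -23.19546).
Solving J·Δ = −F gives Δ = (1.019, 0.696).
Then the next iterate is (a, b)₁ = (3.019, 0.196).
Round to (3.019, 0.196) and repeat: F = (-8.66017, -1.12476), J = [[-2.92393, -19.06263], [-1.35358, -5.24405]].
Δ = (2.290, -0.806), so (a, b)₂ = (5.309, -0.610).

(5.309, -0.610)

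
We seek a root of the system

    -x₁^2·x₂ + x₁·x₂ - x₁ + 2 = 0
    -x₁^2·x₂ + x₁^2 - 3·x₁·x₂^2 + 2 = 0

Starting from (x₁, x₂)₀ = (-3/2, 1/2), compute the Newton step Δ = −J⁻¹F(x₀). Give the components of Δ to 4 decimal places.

At (-3/2, 1/2): F = (1.6250, 4.2500).
Jacobian J = [[-2·x₁·x₂ + x₂ - 1, -x₁^2 + x₁], [-2·x₁·x₂ + 2·x₁ - 3·x₂^2, -x₁^2 - 6·x₁·x₂]].
At the point, J = [[1.0000, -3.7500], [-2.2500, 2.2500]] (det J = -6.1875).
Solving J·Δ = −F gives Δ = (3.1667, 1.2778).

(3.1667, 1.2778)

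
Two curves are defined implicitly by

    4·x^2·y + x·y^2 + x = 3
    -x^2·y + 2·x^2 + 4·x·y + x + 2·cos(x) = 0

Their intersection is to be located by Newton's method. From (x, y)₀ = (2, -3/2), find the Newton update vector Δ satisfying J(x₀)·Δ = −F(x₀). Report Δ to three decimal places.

At (2, -3/2): F = (-20.500, 3.16771).
Jacobian J = [[8·x·y + y^2 + 1, 4·x^2 + 2·x·y], [-2·x·y + 4·x + 4·y - 2·sin(x) + 1, -x^2 + 4·x]].
At the point, J = [[-20.750, 10.000], [7.18141, 4.000]] (det J = -154.81405).
Solving J·Δ = −F gives Δ = (-0.734, 0.526).

(-0.734, 0.526)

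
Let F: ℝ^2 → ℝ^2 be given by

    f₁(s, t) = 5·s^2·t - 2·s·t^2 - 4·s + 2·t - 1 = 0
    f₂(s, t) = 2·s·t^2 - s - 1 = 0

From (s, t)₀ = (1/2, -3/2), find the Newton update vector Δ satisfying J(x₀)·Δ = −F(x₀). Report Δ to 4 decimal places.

(-0.9833, -0.8971)

At (1/2, -3/2): F = (-10.1250, 0.7500).
Jacobian J = [[10·s·t - 2·t^2 - 4, 5·s^2 - 4·s·t + 2], [2·t^2 - 1, 4·s·t]].
At the point, J = [[-16.0000, 6.2500], [3.5000, -3.0000]] (det J = 26.1250).
Solving J·Δ = −F gives Δ = (-0.9833, -0.8971).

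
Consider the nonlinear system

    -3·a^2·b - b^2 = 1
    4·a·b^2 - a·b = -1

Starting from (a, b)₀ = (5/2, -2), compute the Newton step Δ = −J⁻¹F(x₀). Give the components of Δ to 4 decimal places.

(-0.6961, 0.7875)

At (5/2, -2): F = (32.5000, 46.0000).
Jacobian J = [[-6·a·b, -3·a^2 - 2·b], [4·b^2 - b, 8·a·b - a]].
At the point, J = [[30.0000, -14.7500], [18.0000, -42.5000]] (det J = -1009.5000).
Solving J·Δ = −F gives Δ = (-0.6961, 0.7875).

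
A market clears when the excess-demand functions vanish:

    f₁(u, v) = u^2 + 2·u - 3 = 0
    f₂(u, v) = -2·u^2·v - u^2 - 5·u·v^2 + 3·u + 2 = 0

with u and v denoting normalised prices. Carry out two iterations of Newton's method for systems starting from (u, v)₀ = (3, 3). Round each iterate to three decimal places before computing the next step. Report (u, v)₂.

(1.050, 1.673)

At (3, 3): F = (12.000, -187.000).
Jacobian J = [[2·u + 2, 0], [-4·u·v - 2·u - 5·v^2 + 3, -2·u^2 - 10·u·v]].
At the point, J = [[8.000, 0.000], [-84.000, -108.000]] (det J = -864.000).
Solving J·Δ = −F gives Δ = (-1.500, -0.565).
Then the next iterate is (u, v)₁ = (1.500, 2.435).
Round to (1.500, 2.435) and repeat: F = (2.250, -51.17669), J = [[5.000, 0.000], [-44.25613, -41.025]].
Δ = (-0.450, -0.762), so (u, v)₂ = (1.050, 1.673).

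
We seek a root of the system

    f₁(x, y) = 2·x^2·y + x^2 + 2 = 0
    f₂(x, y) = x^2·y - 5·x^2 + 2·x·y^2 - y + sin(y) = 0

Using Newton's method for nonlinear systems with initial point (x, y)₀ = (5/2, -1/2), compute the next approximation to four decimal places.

(1.2672, -0.6600)

At (5/2, -1/2): F = (2.0000, -33.104426).
Jacobian J = [[4·x·y + 2·x, 2·x^2], [2·x·y - 10·x + 2·y^2, x^2 + 4·x·y + cos(y) - 1]].
At the point, J = [[0.0000, 12.5000], [-27.0000, 1.127583]] (det J = 337.5000).
Solving J·Δ = −F gives Δ = (-1.2328, -0.1600).
Then the next iterate is (x, y)₁ = (1.2672, -0.6600).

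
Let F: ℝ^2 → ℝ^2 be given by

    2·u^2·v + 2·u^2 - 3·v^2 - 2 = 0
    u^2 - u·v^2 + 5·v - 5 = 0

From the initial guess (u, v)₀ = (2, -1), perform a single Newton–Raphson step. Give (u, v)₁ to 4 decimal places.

At (2, -1): F = (-5.0000, -8.0000).
Jacobian J = [[4·u·v + 4·u, 2·u^2 - 6·v], [2·u - v^2, -2·u·v + 5]].
At the point, J = [[0.0000, 14.0000], [3.0000, 9.0000]] (det J = -42.0000).
Solving J·Δ = −F gives Δ = (1.5952, 0.3571).
Then the next iterate is (u, v)₁ = (3.5952, -0.6429).

(3.5952, -0.6429)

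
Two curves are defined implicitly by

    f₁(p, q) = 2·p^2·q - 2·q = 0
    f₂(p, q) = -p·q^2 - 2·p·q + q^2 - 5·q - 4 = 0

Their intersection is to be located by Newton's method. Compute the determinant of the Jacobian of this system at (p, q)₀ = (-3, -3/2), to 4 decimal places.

-210.0000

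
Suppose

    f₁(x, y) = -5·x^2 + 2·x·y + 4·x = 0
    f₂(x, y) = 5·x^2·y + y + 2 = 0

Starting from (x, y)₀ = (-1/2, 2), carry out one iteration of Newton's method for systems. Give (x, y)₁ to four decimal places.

(-0.2240, 0.3377)

At (-1/2, 2): F = (-5.2500, 6.5000).
Jacobian J = [[-10·x + 2·y + 4, 2·x], [10·x·y, 5·x^2 + 1]].
At the point, J = [[13.0000, -1.0000], [-10.0000, 2.2500]] (det J = 19.2500).
Solving J·Δ = −F gives Δ = (0.2760, -1.6623).
Then the next iterate is (x, y)₁ = (-0.2240, 0.3377).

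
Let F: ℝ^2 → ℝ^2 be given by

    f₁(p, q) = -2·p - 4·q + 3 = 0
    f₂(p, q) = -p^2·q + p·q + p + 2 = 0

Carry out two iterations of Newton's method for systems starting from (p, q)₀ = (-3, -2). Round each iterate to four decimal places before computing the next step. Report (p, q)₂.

At (-3, -2): F = (17.0000, 23.0000).
Jacobian J = [[-2, -4], [-2·p·q + q + 1, -p^2 + p]].
At the point, J = [[-2.0000, -4.0000], [-13.0000, -12.0000]] (det J = -28.0000).
Solving J·Δ = −F gives Δ = (-4.0000, 6.2500).
Then the next iterate is (p, q)₁ = (-7.0000, 4.2500).
Round to (-7.0000, 4.2500) and repeat: F = (0.0000, -243.0000), J = [[-2.0000, -4.0000], [64.7500, -56.0000]].
Δ = (2.6199, -1.3100), so (p, q)₂ = (-4.3801, 2.9400).

(-4.3801, 2.9400)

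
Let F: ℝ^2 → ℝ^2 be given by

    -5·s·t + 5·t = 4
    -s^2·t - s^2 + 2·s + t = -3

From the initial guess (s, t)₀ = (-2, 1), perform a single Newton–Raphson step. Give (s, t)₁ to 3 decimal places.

(-1.356, 0.481)

At (-2, 1): F = (11.000, -8.000).
Jacobian J = [[-5·t, -5·s + 5], [-2·s·t - 2·s + 2, -s^2 + 1]].
At the point, J = [[-5.000, 15.000], [10.000, -3.000]] (det J = -135.000).
Solving J·Δ = −F gives Δ = (0.644, -0.519).
Then the next iterate is (s, t)₁ = (-1.356, 0.481).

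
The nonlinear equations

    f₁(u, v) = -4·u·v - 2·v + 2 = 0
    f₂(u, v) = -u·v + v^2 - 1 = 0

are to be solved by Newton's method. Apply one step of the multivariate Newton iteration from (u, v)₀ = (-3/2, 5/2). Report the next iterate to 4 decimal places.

(-0.7364, 1.4091)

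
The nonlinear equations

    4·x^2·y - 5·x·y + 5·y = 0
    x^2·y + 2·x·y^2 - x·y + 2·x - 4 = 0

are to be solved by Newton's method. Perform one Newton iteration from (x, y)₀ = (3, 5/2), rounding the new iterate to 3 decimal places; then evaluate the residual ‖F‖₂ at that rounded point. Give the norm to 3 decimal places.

25.370

At (3, 5/2): F = (65.000, 54.500).
Jacobian J = [[8·x·y - 5·y, 4·x^2 - 5·x + 5], [2·x·y + 2·y^2 - y + 2, x^2 + 4·x·y - x]].
At the point, J = [[47.500, 26.000], [27.000, 36.000]] (det J = 1008.000).
Solving J·Δ = −F gives Δ = (-0.916, -0.827).
Then the next iterate is (x, y)₁ = (2.084, 1.673).
Re-evaluating at (2.084, 1.673): F = (19.99607, 15.61334), so ‖F‖₂ = 25.370.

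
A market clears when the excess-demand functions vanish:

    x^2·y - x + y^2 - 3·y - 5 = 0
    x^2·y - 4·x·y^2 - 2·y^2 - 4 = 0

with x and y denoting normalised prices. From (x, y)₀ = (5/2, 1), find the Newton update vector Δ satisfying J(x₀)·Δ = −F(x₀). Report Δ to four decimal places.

(1.4279, -0.4689)

At (5/2, 1): F = (-3.2500, -9.7500).
Jacobian J = [[2·x·y - 1, x^2 + 2·y - 3], [2·x·y - 4·y^2, x^2 - 8·x·y - 4·y]].
At the point, J = [[4.0000, 5.2500], [1.0000, -17.7500]] (det J = -76.2500).
Solving J·Δ = −F gives Δ = (1.4279, -0.4689).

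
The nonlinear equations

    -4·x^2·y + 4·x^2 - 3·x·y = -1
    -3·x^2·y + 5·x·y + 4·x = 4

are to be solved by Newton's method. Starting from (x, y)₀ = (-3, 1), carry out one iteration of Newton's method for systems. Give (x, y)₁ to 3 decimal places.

At (-3, 1): F = (10.000, -58.000).
Jacobian J = [[-8·x·y + 8·x - 3·y, -4·x^2 - 3·x], [-6·x·y + 5·y + 4, -3·x^2 + 5·x]].
At the point, J = [[-3.000, -27.000], [27.000, -42.000]] (det J = 855.000).
Solving J·Δ = −F gives Δ = (2.323, 0.112).
Then the next iterate is (x, y)₁ = (-0.677, 1.112).

(-0.677, 1.112)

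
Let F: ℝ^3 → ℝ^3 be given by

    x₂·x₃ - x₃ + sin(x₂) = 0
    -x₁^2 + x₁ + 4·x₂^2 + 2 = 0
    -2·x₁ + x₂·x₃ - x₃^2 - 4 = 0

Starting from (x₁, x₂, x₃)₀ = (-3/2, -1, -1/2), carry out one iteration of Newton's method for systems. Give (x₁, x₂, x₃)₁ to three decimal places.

(-1.896, -0.917, -0.419)

At (-3/2, -1, -1/2): F = (0.15853, 2.250, -0.750).
Jacobian J = [[0, x₃ + cos(x₂), x₂ - 1], [-2·x₁ + 1, 8·x₂, 0], [-2, x₃, x₂ - 2·x₃]].
At the point, J = [[0.000, 0.04030, -2.000], [4.000, -8.000, 0.000], [-2.000, -0.500, 0.000]] (det J = 36.000).
Solving J·Δ = −F gives Δ = (-0.396, 0.083, 0.081).
Then the next iterate is (x₁, x₂, x₃)₁ = (-1.896, -0.917, -0.419).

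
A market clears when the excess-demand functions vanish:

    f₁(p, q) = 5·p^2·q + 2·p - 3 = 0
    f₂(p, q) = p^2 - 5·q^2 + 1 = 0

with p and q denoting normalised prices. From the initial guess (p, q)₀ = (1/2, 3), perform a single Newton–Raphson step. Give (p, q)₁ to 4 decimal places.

At (1/2, 3): F = (1.7500, -43.7500).
Jacobian J = [[10·p·q + 2, 5·p^2], [2·p, -10·q]].
At the point, J = [[17.0000, 1.2500], [1.0000, -30.0000]] (det J = -511.2500).
Solving J·Δ = −F gives Δ = (0.0043, -1.4582).
Then the next iterate is (p, q)₁ = (0.5043, 1.5418).

(0.5043, 1.5418)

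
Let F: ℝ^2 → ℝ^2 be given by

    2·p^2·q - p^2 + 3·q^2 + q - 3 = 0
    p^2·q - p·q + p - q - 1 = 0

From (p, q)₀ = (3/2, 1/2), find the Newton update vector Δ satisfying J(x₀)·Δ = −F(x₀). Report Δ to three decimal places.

(-0.162, 0.206)

At (3/2, 1/2): F = (-1.750, 0.375).
Jacobian J = [[4·p·q - 2·p, 2·p^2 + 6·q + 1], [2·p·q - q + 1, p^2 - p - 1]].
At the point, J = [[0.000, 8.500], [2.000, -0.250]] (det J = -17.000).
Solving J·Δ = −F gives Δ = (-0.162, 0.206).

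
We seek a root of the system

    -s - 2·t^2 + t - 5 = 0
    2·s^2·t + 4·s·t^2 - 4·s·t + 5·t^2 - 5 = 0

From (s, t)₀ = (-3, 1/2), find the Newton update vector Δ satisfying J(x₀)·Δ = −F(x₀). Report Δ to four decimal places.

At (-3, 1/2): F = (-2.0000, 8.2500).
Jacobian J = [[-1, -4·t + 1], [4·s·t + 4·t^2 - 4·t, 2·s^2 + 8·s·t - 4·s + 10·t]].
At the point, J = [[-1.0000, -1.0000], [-7.0000, 23.0000]] (det J = -30.0000).
Solving J·Δ = −F gives Δ = (-1.2583, -0.7417).

(-1.2583, -0.7417)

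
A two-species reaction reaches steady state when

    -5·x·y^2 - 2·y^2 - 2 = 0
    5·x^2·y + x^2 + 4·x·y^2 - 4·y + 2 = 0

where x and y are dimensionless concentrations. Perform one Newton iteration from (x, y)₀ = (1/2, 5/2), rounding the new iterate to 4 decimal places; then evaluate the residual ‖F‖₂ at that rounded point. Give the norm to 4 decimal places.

7.8896

At (1/2, 5/2): F = (-30.1250, 7.8750).
Jacobian J = [[-5·y^2, -10·x·y - 4·y], [10·x·y + 2·x + 4·y^2, 5·x^2 + 8·x·y - 4]].
At the point, J = [[-31.2500, -22.5000], [38.5000, 7.2500]] (det J = 639.6875).
Solving J·Δ = −F gives Δ = (0.0644, -1.4284).
Then the next iterate is (x, y)₁ = (0.5644, 1.0716).
Re-evaluating at (0.5644, 1.0716): F = (-7.537231, 2.331386), so ‖F‖₂ = 7.8896.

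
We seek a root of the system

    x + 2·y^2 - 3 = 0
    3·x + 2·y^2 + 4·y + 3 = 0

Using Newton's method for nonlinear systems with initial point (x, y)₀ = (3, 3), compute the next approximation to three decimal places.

(-7.800, 2.400)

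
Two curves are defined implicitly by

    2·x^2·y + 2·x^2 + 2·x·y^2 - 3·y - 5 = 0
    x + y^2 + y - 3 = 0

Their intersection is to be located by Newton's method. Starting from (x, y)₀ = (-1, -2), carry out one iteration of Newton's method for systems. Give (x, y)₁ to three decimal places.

At (-1, -2): F = (-9.000, -2.000).
Jacobian J = [[4·x·y + 4·x + 2·y^2, 2·x^2 + 4·x·y - 3], [1, 2·y + 1]].
At the point, J = [[12.000, 7.000], [1.000, -3.000]] (det J = -43.000).
Solving J·Δ = −F gives Δ = (0.953, -0.349).
Then the next iterate is (x, y)₁ = (-0.047, -2.349).

(-0.047, -2.349)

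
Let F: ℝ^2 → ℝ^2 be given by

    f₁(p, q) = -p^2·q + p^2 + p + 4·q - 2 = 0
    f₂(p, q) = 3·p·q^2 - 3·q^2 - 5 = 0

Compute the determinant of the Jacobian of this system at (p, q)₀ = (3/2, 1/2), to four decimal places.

2.4375

J = [[-2·p·q + 2·p + 1, -p^2 + 4], [3·q^2, 6·p·q - 6·q]].
At the point, J = [[2.5000, 1.7500], [0.7500, 1.5000]].
det J = 2.4375.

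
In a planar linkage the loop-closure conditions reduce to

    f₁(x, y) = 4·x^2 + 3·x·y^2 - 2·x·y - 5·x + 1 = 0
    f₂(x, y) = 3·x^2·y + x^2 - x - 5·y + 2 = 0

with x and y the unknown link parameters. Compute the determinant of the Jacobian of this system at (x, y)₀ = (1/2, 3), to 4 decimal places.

-157.0000

J = [[8·x + 3·y^2 - 2·y - 5, 6·x·y - 2·x], [6·x·y + 2·x - 1, 3·x^2 - 5]].
At the point, J = [[20.0000, 8.0000], [9.0000, -4.2500]].
det J = -157.0000.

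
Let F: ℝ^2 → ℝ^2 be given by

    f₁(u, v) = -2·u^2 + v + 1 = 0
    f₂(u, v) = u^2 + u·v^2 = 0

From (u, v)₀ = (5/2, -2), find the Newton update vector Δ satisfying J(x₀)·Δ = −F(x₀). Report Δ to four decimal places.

(-1.3049, 0.4505)

At (5/2, -2): F = (-13.5000, 16.2500).
Jacobian J = [[-4·u, 1], [2·u + v^2, 2·u·v]].
At the point, J = [[-10.0000, 1.0000], [9.0000, -10.0000]] (det J = 91.0000).
Solving J·Δ = −F gives Δ = (-1.3049, 0.4505).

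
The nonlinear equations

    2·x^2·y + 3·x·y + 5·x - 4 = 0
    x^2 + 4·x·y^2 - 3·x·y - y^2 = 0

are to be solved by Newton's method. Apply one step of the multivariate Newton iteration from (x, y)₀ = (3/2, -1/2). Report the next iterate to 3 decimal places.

(0.721, -0.346)

At (3/2, -1/2): F = (-1.000, 5.750).
Jacobian J = [[4·x·y + 3·y + 5, 2·x^2 + 3·x], [2·x + 4·y^2 - 3·y, 8·x·y - 3·x - 2·y]].
At the point, J = [[0.500, 9.000], [5.500, -9.500]] (det J = -54.250).
Solving J·Δ = −F gives Δ = (-0.779, 0.154).
Then the next iterate is (x, y)₁ = (0.721, -0.346).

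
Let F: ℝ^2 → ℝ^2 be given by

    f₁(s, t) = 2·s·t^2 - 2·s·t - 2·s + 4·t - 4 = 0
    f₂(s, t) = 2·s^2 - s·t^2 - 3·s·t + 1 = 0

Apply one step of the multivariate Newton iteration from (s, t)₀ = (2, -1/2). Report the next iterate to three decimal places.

(0.103, -2.013)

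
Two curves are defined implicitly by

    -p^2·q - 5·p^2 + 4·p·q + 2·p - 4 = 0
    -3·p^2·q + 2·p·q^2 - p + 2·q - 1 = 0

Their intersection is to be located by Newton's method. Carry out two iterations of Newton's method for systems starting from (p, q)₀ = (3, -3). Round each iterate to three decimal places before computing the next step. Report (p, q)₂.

At (3, -3): F = (-52.000, 125.000).
Jacobian J = [[-2·p·q - 10·p + 4·q + 2, -p^2 + 4·p], [-6·p·q + 2·q^2 - 1, -3·p^2 + 4·p·q + 2]].
At the point, J = [[-22.000, 3.000], [71.000, -61.000]] (det J = 1129.000).
Solving J·Δ = −F gives Δ = (-2.477, -0.834).
Then the next iterate is (p, q)₁ = (0.523, -3.834).
Round to (0.523, -3.834) and repeat: F = (-11.29366, 9.33087), J = [[-14.55564, 1.81847], [40.43020, -6.84131]].
Δ = (-2.314, -12.310), so (p, q)₂ = (-1.791, -16.144).

(-1.791, -16.144)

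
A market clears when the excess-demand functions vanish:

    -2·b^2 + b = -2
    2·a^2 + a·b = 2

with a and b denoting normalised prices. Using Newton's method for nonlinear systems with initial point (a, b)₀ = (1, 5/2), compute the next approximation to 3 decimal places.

At (1, 5/2): F = (-8.000, 2.500).
Jacobian J = [[0, -4·b + 1], [4·a + b, a]].
At the point, J = [[0.000, -9.000], [6.500, 1.000]] (det J = 58.500).
Solving J·Δ = −F gives Δ = (-0.248, -0.889).
Then the next iterate is (a, b)₁ = (0.752, 1.611).

(0.752, 1.611)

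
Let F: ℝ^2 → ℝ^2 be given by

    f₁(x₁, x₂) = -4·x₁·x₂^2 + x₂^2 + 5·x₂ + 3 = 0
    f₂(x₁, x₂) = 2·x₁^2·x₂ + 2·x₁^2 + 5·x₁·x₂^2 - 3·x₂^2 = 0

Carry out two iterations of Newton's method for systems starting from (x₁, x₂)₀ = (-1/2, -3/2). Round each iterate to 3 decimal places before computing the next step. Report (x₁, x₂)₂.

At (-1/2, -3/2): F = (2.250, -12.625).
Jacobian J = [[-4·x₂^2, -8·x₁·x₂ + 2·x₂ + 5], [4·x₁·x₂ + 4·x₁ + 5·x₂^2, 2·x₁^2 + 10·x₁·x₂ - 6·x₂]].
At the point, J = [[-9.000, -4.000], [12.250, 17.000]] (det J = -104.000).
Solving J·Δ = −F gives Δ = (-0.118, 0.828).
Then the next iterate is (x₁, x₂)₁ = (-0.618, -0.672).
Round to (-0.618, -0.672) and repeat: F = (1.20790, -2.49960), J = [[-1.80634, 0.33363], [1.44710, 8.94881]].
Δ = (0.699, 0.166), so (x₁, x₂)₂ = (0.081, -0.506).

(0.081, -0.506)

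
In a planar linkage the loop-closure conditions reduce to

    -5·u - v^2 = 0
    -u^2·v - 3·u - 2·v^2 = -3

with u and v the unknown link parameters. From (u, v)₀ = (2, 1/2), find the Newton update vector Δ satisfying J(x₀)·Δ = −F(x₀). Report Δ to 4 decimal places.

(-2.2400, 0.9500)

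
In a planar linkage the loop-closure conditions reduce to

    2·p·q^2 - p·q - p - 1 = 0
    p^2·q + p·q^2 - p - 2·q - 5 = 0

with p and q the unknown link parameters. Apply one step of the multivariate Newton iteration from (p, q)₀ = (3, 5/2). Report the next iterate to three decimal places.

(2.453, 1.719)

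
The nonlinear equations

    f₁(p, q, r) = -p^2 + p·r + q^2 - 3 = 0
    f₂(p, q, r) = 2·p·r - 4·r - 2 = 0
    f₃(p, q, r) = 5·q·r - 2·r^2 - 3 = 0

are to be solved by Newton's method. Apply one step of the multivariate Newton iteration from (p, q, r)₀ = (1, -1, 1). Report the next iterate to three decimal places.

(0.778, -3.000, -1.222)

At (1, -1, 1): F = (-2.000, -4.000, -10.000).
Jacobian J = [[-2·p + r, 2·q, p], [2·r, 0, 2·p - 4], [0, 5·r, 5·q - 4·r]].
At the point, J = [[-1.000, -2.000, 1.000], [2.000, 0.000, -2.000], [0.000, 5.000, -9.000]] (det J = -36.000).
Solving J·Δ = −F gives Δ = (-0.222, -2.000, -2.222).
Then the next iterate is (p, q, r)₁ = (0.778, -3.000, -1.222).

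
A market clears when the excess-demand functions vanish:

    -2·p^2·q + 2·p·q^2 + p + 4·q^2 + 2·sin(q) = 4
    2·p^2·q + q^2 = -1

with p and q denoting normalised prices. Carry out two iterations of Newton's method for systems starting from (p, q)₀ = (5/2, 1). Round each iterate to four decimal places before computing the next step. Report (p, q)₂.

(0.6059, 0.5135)

At (5/2, 1): F = (-3.317058, 14.5000).
Jacobian J = [[-4·p·q + 2·q^2 + 1, -2·p^2 + 4·p·q + 8·q + 2·cos(q)], [4·p·q, 2·p^2 + 2·q]].
At the point, J = [[-7.0000, 6.580605], [10.0000, 14.5000]] (det J = -167.306046).
Solving J·Δ = −F gives Δ = (-0.8578, -0.4084).
Then the next iterate is (p, q)₁ = (1.6422, 0.5916).
Round to (1.6422, 0.5916) and repeat: F = (-1.883828, 4.540869), J = [[-2.186121, 4.885359], [3.886102, 6.576842]].
Δ = (-1.0363, -0.0781), so (p, q)₂ = (0.6059, 0.5135).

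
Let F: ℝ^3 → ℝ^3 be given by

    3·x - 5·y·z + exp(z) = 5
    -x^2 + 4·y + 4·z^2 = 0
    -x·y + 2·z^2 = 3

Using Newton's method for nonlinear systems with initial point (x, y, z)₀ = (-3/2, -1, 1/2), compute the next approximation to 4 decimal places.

(-5.4840, 0.2340, 3.5665)

At (-3/2, -1, 1/2): F = (-5.351279, -5.2500, -4.0000).
Jacobian J = [[3, -5·z, -5·y + exp(z)], [-2·x, 4, 8·z], [-y, -x, 4·z]].
At the point, J = [[3.0000, -2.5000, 6.648721], [3.0000, 4.0000, 4.0000], [1.0000, 1.5000, 2.0000]] (det J = 14.324361).
Solving J·Δ = −F gives Δ = (-3.9840, 1.2340, 3.0665).
Then the next iterate is (x, y, z)₁ = (-5.4840, 0.2340, 3.5665).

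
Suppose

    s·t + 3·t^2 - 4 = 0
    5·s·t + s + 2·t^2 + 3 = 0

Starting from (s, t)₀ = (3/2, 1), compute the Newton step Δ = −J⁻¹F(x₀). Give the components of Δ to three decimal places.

(-2.963, 0.328)

At (3/2, 1): F = (0.500, 14.000).
Jacobian J = [[t, s + 6·t], [5·t + 1, 5·s + 4·t]].
At the point, J = [[1.000, 7.500], [6.000, 11.500]] (det J = -33.500).
Solving J·Δ = −F gives Δ = (-2.963, 0.328).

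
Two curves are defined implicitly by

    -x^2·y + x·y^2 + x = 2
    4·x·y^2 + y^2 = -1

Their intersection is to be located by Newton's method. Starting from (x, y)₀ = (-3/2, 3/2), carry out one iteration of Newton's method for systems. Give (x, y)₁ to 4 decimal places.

(0.0236, 1.7309)

At (-3/2, 3/2): F = (-10.2500, -10.2500).
Jacobian J = [[-2·x·y + y^2 + 1, -x^2 + 2·x·y], [4·y^2, 8·x·y + 2·y]].
At the point, J = [[7.7500, -6.7500], [9.0000, -15.0000]] (det J = -55.5000).
Solving J·Δ = −F gives Δ = (1.5236, 0.2309).
Then the next iterate is (x, y)₁ = (0.0236, 1.7309).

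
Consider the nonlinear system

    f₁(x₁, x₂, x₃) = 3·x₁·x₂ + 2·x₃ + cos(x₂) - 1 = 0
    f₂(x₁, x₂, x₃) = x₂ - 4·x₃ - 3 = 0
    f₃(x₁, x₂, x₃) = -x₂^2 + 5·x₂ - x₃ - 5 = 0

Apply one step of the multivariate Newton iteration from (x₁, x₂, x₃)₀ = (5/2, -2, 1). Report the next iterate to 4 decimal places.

At (5/2, -2, 1): F = (-14.416147, -9.0000, -20.0000).
Jacobian J = [[3·x₂, 3·x₁ - sin(x₂), 2], [0, 1, -4], [0, -2·x₂ + 5, -1]].
At the point, J = [[-6.0000, 8.409297, 2.0000], [0.0000, 1.0000, -4.0000], [0.0000, 9.0000, -1.0000]] (det J = -210.0000).
Solving J·Δ = −F gives Δ = (-0.1405, 2.0286, -1.7429).
Then the next iterate is (x₁, x₂, x₃)₁ = (2.3595, 0.0286, -0.7429).

(2.3595, 0.0286, -0.7429)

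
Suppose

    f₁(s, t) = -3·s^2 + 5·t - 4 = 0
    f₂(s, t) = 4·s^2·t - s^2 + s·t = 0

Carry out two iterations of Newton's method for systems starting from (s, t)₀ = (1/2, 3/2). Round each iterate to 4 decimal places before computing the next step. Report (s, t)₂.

(0.1347, 0.7853)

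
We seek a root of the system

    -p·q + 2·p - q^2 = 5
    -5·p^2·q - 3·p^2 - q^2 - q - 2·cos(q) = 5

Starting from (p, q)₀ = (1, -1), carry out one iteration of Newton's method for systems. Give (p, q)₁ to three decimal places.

At (1, -1): F = (-3.000, -4.08060).
Jacobian J = [[-q + 2, -p - 2·q], [-10·p·q - 6·p, -5·p^2 - 2·q + 2·sin(q) - 1]].
At the point, J = [[3.000, 1.000], [4.000, -5.68294]] (det J = -21.04883).
Solving J·Δ = −F gives Δ = (1.004, -0.011).
Then the next iterate is (p, q)₁ = (2.004, -1.011).

(2.004, -1.011)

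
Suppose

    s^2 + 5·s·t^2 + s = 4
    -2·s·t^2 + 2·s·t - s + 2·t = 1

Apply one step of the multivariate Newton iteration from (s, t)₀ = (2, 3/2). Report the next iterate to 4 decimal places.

(-0.5333, 2.0556)

At (2, 3/2): F = (24.5000, -3.0000).
Jacobian J = [[2·s + 5·t^2 + 1, 10·s·t], [-2·t^2 + 2·t - 1, -4·s·t + 2·s + 2]].
At the point, J = [[16.2500, 30.0000], [-2.5000, -6.0000]] (det J = -22.5000).
Solving J·Δ = −F gives Δ = (-2.5333, 0.5556).
Then the next iterate is (s, t)₁ = (-0.5333, 2.0556).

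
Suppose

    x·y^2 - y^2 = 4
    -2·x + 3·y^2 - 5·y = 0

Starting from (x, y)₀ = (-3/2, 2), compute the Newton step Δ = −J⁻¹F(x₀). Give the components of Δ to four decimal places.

(6.0000, 1.0000)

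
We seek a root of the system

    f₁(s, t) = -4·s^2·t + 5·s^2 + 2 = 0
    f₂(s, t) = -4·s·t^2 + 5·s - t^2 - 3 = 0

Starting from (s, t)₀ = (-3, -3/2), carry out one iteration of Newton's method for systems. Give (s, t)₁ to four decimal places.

At (-3, -3/2): F = (101.0000, 6.7500).
Jacobian J = [[-8·s·t + 10·s, -4·s^2], [-4·t^2 + 5, -8·s·t - 2·t]].
At the point, J = [[-66.0000, -36.0000], [-4.0000, -33.0000]] (det J = 2034.0000).
Solving J·Δ = −F gives Δ = (1.5192, 0.0204).
Then the next iterate is (s, t)₁ = (-1.4808, -1.4796).

(-1.4808, -1.4796)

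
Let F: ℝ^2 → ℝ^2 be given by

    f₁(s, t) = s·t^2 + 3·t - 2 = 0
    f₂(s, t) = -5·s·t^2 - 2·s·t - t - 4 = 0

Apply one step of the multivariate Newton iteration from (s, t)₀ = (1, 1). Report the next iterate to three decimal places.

(-0.545, 0.909)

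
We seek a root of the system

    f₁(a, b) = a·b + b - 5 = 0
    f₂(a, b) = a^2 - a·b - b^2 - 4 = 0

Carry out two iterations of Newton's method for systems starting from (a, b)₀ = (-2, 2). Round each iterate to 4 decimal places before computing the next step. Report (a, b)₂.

At (-2, 2): F = (-7.0000, 0.0000).
Jacobian J = [[b, a + 1], [2·a - b, -a - 2·b]].
At the point, J = [[2.0000, -1.0000], [-6.0000, -2.0000]] (det J = -10.0000).
Solving J·Δ = −F gives Δ = (1.4000, -4.2000).
Then the next iterate is (a, b)₁ = (-0.6000, -2.2000).
Round to (-0.6000, -2.2000) and repeat: F = (-5.8800, -9.8000), J = [[-2.2000, 0.4000], [1.0000, 5.0000]].
Δ = (-2.2351, 2.4070), so (a, b)₂ = (-2.8351, 0.2070).

(-2.8351, 0.2070)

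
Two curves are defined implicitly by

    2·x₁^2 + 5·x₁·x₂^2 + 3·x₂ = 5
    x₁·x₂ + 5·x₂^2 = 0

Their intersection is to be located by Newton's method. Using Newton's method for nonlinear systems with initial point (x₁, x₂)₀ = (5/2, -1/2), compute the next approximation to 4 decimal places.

(1.8061, -0.3612)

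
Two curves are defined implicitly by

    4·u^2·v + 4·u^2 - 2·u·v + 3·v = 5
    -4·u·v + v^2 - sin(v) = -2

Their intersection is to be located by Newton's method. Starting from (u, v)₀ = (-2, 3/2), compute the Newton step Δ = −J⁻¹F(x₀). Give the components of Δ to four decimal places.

At (-2, 3/2): F = (45.5000, 15.252505).
Jacobian J = [[8·u·v + 8·u - 2·v, 4·u^2 - 2·u + 3], [-4·v, -4·u + 2·v - cos(v)]].
At the point, J = [[-43.0000, 23.0000], [-6.0000, 10.929263]] (det J = -331.958300).
Solving J·Δ = −F gives Δ = (0.4412, -1.1533).

(0.4412, -1.1533)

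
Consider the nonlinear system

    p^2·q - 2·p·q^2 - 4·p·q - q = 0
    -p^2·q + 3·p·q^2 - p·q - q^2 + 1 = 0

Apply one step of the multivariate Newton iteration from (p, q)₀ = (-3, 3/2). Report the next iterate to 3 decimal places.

(-0.464, 1.657)

At (-3, 3/2): F = (43.500, -30.500).
Jacobian J = [[2·p·q - 2·q^2 - 4·q, p^2 - 4·p·q - 4·p - 1], [-2·p·q + 3·q^2 - q, -p^2 + 6·p·q - p - 2·q]].
At the point, J = [[-19.500, 38.000], [14.250, -36.000]] (det J = 160.500).
Solving J·Δ = −F gives Δ = (2.536, 0.157).
Then the next iterate is (p, q)₁ = (-0.464, 1.657).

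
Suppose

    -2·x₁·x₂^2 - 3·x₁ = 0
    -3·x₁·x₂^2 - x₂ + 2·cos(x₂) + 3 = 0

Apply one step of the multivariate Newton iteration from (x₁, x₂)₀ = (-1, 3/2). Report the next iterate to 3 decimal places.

(-2.171, -1.213)

At (-1, 3/2): F = (7.500, 8.39147).
Jacobian J = [[-2·x₂^2 - 3, -4·x₁·x₂], [-3·x₂^2, -6·x₁·x₂ - 2·sin(x₂) - 1]].
At the point, J = [[-7.500, 6.000], [-6.750, 6.00501]] (det J = -4.53758).
Solving J·Δ = −F gives Δ = (-1.171, -2.713).
Then the next iterate is (x₁, x₂)₁ = (-2.171, -1.213).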